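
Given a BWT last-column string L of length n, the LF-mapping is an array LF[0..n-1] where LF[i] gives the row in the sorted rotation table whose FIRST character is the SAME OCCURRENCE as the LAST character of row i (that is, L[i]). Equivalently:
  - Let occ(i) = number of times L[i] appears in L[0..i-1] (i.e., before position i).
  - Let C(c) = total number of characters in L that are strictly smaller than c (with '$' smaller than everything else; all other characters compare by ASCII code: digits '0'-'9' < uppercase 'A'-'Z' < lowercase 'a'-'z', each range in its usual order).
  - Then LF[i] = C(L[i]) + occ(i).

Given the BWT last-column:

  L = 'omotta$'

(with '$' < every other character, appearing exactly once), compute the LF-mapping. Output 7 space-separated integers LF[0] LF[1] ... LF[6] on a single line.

Answer: 3 2 4 5 6 1 0

Derivation:
Char counts: '$':1, 'a':1, 'm':1, 'o':2, 't':2
C (first-col start): C('$')=0, C('a')=1, C('m')=2, C('o')=3, C('t')=5
L[0]='o': occ=0, LF[0]=C('o')+0=3+0=3
L[1]='m': occ=0, LF[1]=C('m')+0=2+0=2
L[2]='o': occ=1, LF[2]=C('o')+1=3+1=4
L[3]='t': occ=0, LF[3]=C('t')+0=5+0=5
L[4]='t': occ=1, LF[4]=C('t')+1=5+1=6
L[5]='a': occ=0, LF[5]=C('a')+0=1+0=1
L[6]='$': occ=0, LF[6]=C('$')+0=0+0=0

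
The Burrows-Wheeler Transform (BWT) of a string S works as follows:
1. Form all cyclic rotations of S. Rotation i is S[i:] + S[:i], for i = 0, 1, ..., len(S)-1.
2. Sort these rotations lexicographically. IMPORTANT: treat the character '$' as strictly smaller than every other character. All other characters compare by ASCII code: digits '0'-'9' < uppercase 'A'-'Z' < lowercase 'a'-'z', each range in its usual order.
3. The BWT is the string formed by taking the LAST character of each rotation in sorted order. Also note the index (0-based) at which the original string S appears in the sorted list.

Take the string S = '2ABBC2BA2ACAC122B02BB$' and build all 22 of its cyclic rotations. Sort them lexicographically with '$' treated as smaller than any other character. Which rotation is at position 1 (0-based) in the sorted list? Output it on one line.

All 22 rotations (rotation i = S[i:]+S[:i]):
  rot[0] = 2ABBC2BA2ACAC122B02BB$
  rot[1] = ABBC2BA2ACAC122B02BB$2
  rot[2] = BBC2BA2ACAC122B02BB$2A
  rot[3] = BC2BA2ACAC122B02BB$2AB
  rot[4] = C2BA2ACAC122B02BB$2ABB
  rot[5] = 2BA2ACAC122B02BB$2ABBC
  rot[6] = BA2ACAC122B02BB$2ABBC2
  rot[7] = A2ACAC122B02BB$2ABBC2B
  rot[8] = 2ACAC122B02BB$2ABBC2BA
  rot[9] = ACAC122B02BB$2ABBC2BA2
  rot[10] = CAC122B02BB$2ABBC2BA2A
  rot[11] = AC122B02BB$2ABBC2BA2AC
  rot[12] = C122B02BB$2ABBC2BA2ACA
  rot[13] = 122B02BB$2ABBC2BA2ACAC
  rot[14] = 22B02BB$2ABBC2BA2ACAC1
  rot[15] = 2B02BB$2ABBC2BA2ACAC12
  rot[16] = B02BB$2ABBC2BA2ACAC122
  rot[17] = 02BB$2ABBC2BA2ACAC122B
  rot[18] = 2BB$2ABBC2BA2ACAC122B0
  rot[19] = BB$2ABBC2BA2ACAC122B02
  rot[20] = B$2ABBC2BA2ACAC122B02B
  rot[21] = $2ABBC2BA2ACAC122B02BB
Sorted (with $ < everything):
  sorted[0] = $2ABBC2BA2ACAC122B02BB
  sorted[1] = 02BB$2ABBC2BA2ACAC122B
  sorted[2] = 122B02BB$2ABBC2BA2ACAC
  sorted[3] = 22B02BB$2ABBC2BA2ACAC1
  sorted[4] = 2ABBC2BA2ACAC122B02BB$
  sorted[5] = 2ACAC122B02BB$2ABBC2BA
  sorted[6] = 2B02BB$2ABBC2BA2ACAC12
  sorted[7] = 2BA2ACAC122B02BB$2ABBC
  sorted[8] = 2BB$2ABBC2BA2ACAC122B0
  sorted[9] = A2ACAC122B02BB$2ABBC2B
  sorted[10] = ABBC2BA2ACAC122B02BB$2
  sorted[11] = AC122B02BB$2ABBC2BA2AC
  sorted[12] = ACAC122B02BB$2ABBC2BA2
  sorted[13] = B$2ABBC2BA2ACAC122B02B
  sorted[14] = B02BB$2ABBC2BA2ACAC122
  sorted[15] = BA2ACAC122B02BB$2ABBC2
  sorted[16] = BB$2ABBC2BA2ACAC122B02
  sorted[17] = BBC2BA2ACAC122B02BB$2A
  sorted[18] = BC2BA2ACAC122B02BB$2AB
  sorted[19] = C122B02BB$2ABBC2BA2ACA
  sorted[20] = C2BA2ACAC122B02BB$2ABB
  sorted[21] = CAC122B02BB$2ABBC2BA2A
sorted[1] = 02BB$2ABBC2BA2ACAC122B

Answer: 02BB$2ABBC2BA2ACAC122B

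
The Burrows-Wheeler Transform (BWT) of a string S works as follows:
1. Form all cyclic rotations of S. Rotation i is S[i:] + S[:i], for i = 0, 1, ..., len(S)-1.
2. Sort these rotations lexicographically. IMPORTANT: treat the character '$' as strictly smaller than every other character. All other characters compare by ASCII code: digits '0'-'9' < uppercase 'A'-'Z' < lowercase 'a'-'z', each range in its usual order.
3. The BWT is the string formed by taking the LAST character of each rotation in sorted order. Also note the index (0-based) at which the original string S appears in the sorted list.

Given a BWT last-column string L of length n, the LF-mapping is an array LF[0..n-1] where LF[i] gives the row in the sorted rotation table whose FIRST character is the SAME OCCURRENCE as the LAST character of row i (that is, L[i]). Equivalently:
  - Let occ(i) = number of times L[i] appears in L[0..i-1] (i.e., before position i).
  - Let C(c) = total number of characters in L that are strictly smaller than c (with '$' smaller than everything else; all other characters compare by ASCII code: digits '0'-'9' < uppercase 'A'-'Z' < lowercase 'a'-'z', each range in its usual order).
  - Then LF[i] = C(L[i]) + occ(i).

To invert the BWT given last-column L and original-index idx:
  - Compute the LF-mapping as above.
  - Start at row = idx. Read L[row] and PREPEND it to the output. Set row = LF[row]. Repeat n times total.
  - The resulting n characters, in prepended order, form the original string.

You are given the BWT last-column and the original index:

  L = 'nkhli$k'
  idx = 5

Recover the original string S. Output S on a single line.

LF mapping: 6 3 1 5 2 0 4
Walk LF starting at row 5, prepending L[row]:
  step 1: row=5, L[5]='$', prepend. Next row=LF[5]=0
  step 2: row=0, L[0]='n', prepend. Next row=LF[0]=6
  step 3: row=6, L[6]='k', prepend. Next row=LF[6]=4
  step 4: row=4, L[4]='i', prepend. Next row=LF[4]=2
  step 5: row=2, L[2]='h', prepend. Next row=LF[2]=1
  step 6: row=1, L[1]='k', prepend. Next row=LF[1]=3
  step 7: row=3, L[3]='l', prepend. Next row=LF[3]=5
Reversed output: lkhikn$

Answer: lkhikn$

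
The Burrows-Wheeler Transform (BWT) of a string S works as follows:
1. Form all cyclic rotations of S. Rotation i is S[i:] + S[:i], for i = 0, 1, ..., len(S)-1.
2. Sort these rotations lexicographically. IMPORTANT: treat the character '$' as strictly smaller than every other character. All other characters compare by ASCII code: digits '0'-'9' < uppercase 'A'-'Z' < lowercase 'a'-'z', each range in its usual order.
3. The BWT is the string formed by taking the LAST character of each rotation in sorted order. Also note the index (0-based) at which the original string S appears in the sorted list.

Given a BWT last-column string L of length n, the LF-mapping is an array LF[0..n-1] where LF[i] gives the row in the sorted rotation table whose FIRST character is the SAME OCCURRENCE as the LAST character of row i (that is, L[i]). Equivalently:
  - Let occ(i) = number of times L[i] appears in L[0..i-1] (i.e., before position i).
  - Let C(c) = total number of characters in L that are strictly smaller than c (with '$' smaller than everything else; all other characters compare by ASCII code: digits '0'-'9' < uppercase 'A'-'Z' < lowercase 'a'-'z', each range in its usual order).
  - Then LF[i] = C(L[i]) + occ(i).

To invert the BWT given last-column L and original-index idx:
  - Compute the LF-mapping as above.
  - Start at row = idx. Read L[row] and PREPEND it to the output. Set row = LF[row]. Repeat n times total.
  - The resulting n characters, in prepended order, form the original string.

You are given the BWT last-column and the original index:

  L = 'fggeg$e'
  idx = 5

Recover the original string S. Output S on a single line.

Answer: geggef$

Derivation:
LF mapping: 3 4 5 1 6 0 2
Walk LF starting at row 5, prepending L[row]:
  step 1: row=5, L[5]='$', prepend. Next row=LF[5]=0
  step 2: row=0, L[0]='f', prepend. Next row=LF[0]=3
  step 3: row=3, L[3]='e', prepend. Next row=LF[3]=1
  step 4: row=1, L[1]='g', prepend. Next row=LF[1]=4
  step 5: row=4, L[4]='g', prepend. Next row=LF[4]=6
  step 6: row=6, L[6]='e', prepend. Next row=LF[6]=2
  step 7: row=2, L[2]='g', prepend. Next row=LF[2]=5
Reversed output: geggef$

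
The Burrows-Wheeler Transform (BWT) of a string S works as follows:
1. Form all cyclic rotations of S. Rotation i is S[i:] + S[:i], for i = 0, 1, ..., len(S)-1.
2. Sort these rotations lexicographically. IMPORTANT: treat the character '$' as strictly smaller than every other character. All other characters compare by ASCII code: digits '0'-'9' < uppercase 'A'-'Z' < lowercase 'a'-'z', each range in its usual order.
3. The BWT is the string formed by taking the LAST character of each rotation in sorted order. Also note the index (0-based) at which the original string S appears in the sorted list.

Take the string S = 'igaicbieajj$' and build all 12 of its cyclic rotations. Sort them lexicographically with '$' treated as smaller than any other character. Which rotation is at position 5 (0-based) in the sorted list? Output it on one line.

All 12 rotations (rotation i = S[i:]+S[:i]):
  rot[0] = igaicbieajj$
  rot[1] = gaicbieajj$i
  rot[2] = aicbieajj$ig
  rot[3] = icbieajj$iga
  rot[4] = cbieajj$igai
  rot[5] = bieajj$igaic
  rot[6] = ieajj$igaicb
  rot[7] = eajj$igaicbi
  rot[8] = ajj$igaicbie
  rot[9] = jj$igaicbiea
  rot[10] = j$igaicbieaj
  rot[11] = $igaicbieajj
Sorted (with $ < everything):
  sorted[0] = $igaicbieajj
  sorted[1] = aicbieajj$ig
  sorted[2] = ajj$igaicbie
  sorted[3] = bieajj$igaic
  sorted[4] = cbieajj$igai
  sorted[5] = eajj$igaicbi
  sorted[6] = gaicbieajj$i
  sorted[7] = icbieajj$iga
  sorted[8] = ieajj$igaicb
  sorted[9] = igaicbieajj$
  sorted[10] = j$igaicbieaj
  sorted[11] = jj$igaicbiea
sorted[5] = eajj$igaicbi

Answer: eajj$igaicbi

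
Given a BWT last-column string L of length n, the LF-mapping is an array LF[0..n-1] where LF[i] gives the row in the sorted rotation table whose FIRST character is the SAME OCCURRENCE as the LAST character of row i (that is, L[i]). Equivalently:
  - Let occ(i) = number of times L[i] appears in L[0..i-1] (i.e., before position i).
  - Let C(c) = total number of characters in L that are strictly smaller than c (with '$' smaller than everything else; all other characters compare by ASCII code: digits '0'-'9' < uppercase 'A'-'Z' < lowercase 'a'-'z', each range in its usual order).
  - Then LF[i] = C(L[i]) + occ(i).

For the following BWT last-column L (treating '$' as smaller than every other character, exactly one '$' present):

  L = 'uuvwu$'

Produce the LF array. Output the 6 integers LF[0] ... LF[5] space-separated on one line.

Char counts: '$':1, 'u':3, 'v':1, 'w':1
C (first-col start): C('$')=0, C('u')=1, C('v')=4, C('w')=5
L[0]='u': occ=0, LF[0]=C('u')+0=1+0=1
L[1]='u': occ=1, LF[1]=C('u')+1=1+1=2
L[2]='v': occ=0, LF[2]=C('v')+0=4+0=4
L[3]='w': occ=0, LF[3]=C('w')+0=5+0=5
L[4]='u': occ=2, LF[4]=C('u')+2=1+2=3
L[5]='$': occ=0, LF[5]=C('$')+0=0+0=0

Answer: 1 2 4 5 3 0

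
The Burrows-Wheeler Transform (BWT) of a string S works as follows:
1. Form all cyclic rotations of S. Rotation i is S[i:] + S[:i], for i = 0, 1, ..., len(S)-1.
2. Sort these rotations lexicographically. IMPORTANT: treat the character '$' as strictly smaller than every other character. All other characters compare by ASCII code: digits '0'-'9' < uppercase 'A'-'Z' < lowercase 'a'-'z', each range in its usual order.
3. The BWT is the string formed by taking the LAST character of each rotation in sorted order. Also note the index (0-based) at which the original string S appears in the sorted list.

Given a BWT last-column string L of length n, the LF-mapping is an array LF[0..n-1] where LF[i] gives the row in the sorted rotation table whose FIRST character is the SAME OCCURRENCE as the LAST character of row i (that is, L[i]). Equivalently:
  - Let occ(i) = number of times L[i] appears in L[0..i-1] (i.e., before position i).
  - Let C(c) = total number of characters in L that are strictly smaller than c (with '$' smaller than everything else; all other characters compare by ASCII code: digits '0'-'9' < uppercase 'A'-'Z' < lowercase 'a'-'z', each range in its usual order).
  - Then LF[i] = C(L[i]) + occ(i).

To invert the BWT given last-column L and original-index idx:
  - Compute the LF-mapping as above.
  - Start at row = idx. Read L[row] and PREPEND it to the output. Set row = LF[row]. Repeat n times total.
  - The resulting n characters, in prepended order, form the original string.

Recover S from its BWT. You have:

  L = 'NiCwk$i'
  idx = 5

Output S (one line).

Answer: kiwiCN$

Derivation:
LF mapping: 2 3 1 6 5 0 4
Walk LF starting at row 5, prepending L[row]:
  step 1: row=5, L[5]='$', prepend. Next row=LF[5]=0
  step 2: row=0, L[0]='N', prepend. Next row=LF[0]=2
  step 3: row=2, L[2]='C', prepend. Next row=LF[2]=1
  step 4: row=1, L[1]='i', prepend. Next row=LF[1]=3
  step 5: row=3, L[3]='w', prepend. Next row=LF[3]=6
  step 6: row=6, L[6]='i', prepend. Next row=LF[6]=4
  step 7: row=4, L[4]='k', prepend. Next row=LF[4]=5
Reversed output: kiwiCN$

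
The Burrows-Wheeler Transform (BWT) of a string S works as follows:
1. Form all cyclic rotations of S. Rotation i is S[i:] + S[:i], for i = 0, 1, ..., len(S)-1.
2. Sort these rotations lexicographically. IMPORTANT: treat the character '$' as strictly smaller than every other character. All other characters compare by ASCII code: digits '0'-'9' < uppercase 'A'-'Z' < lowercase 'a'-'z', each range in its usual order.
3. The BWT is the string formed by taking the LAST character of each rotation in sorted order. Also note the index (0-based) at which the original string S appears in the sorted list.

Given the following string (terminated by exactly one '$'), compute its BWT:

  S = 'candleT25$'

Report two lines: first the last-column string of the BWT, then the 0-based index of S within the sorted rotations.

All 10 rotations (rotation i = S[i:]+S[:i]):
  rot[0] = candleT25$
  rot[1] = andleT25$c
  rot[2] = ndleT25$ca
  rot[3] = dleT25$can
  rot[4] = leT25$cand
  rot[5] = eT25$candl
  rot[6] = T25$candle
  rot[7] = 25$candleT
  rot[8] = 5$candleT2
  rot[9] = $candleT25
Sorted (with $ < everything):
  sorted[0] = $candleT25  (last char: '5')
  sorted[1] = 25$candleT  (last char: 'T')
  sorted[2] = 5$candleT2  (last char: '2')
  sorted[3] = T25$candle  (last char: 'e')
  sorted[4] = andleT25$c  (last char: 'c')
  sorted[5] = candleT25$  (last char: '$')
  sorted[6] = dleT25$can  (last char: 'n')
  sorted[7] = eT25$candl  (last char: 'l')
  sorted[8] = leT25$cand  (last char: 'd')
  sorted[9] = ndleT25$ca  (last char: 'a')
Last column: 5T2ec$nlda
Original string S is at sorted index 5

Answer: 5T2ec$nlda
5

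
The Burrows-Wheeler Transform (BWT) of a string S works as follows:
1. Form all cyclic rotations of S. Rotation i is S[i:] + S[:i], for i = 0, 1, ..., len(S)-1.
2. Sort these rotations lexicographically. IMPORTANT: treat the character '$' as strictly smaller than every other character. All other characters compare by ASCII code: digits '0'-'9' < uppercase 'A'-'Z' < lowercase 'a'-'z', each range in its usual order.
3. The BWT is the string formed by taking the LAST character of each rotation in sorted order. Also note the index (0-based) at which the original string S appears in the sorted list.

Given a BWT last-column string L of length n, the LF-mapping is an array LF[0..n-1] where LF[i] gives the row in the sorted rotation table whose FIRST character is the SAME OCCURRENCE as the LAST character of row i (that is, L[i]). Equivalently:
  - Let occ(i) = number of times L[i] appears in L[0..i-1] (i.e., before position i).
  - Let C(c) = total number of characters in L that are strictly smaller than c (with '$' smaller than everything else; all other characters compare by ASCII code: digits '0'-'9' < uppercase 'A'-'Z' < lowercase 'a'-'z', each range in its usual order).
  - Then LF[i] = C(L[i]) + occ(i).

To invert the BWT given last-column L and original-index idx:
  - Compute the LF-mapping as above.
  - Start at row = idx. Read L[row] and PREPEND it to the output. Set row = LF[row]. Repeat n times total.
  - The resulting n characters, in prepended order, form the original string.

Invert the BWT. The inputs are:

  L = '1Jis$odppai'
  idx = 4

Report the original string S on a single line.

LF mapping: 1 2 5 10 0 7 4 8 9 3 6
Walk LF starting at row 4, prepending L[row]:
  step 1: row=4, L[4]='$', prepend. Next row=LF[4]=0
  step 2: row=0, L[0]='1', prepend. Next row=LF[0]=1
  step 3: row=1, L[1]='J', prepend. Next row=LF[1]=2
  step 4: row=2, L[2]='i', prepend. Next row=LF[2]=5
  step 5: row=5, L[5]='o', prepend. Next row=LF[5]=7
  step 6: row=7, L[7]='p', prepend. Next row=LF[7]=8
  step 7: row=8, L[8]='p', prepend. Next row=LF[8]=9
  step 8: row=9, L[9]='a', prepend. Next row=LF[9]=3
  step 9: row=3, L[3]='s', prepend. Next row=LF[3]=10
  step 10: row=10, L[10]='i', prepend. Next row=LF[10]=6
  step 11: row=6, L[6]='d', prepend. Next row=LF[6]=4
Reversed output: disappoiJ1$

Answer: disappoiJ1$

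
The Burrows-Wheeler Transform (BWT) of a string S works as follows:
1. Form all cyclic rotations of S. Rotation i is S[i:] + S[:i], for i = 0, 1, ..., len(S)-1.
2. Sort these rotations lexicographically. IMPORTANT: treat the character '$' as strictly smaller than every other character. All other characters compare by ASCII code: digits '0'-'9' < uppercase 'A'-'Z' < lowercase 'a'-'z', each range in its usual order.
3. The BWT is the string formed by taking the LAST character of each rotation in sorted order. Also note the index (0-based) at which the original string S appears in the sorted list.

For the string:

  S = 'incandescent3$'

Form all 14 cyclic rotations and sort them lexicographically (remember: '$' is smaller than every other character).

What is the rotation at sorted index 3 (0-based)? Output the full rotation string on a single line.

Answer: candescent3$in

Derivation:
All 14 rotations (rotation i = S[i:]+S[:i]):
  rot[0] = incandescent3$
  rot[1] = ncandescent3$i
  rot[2] = candescent3$in
  rot[3] = andescent3$inc
  rot[4] = ndescent3$inca
  rot[5] = descent3$incan
  rot[6] = escent3$incand
  rot[7] = scent3$incande
  rot[8] = cent3$incandes
  rot[9] = ent3$incandesc
  rot[10] = nt3$incandesce
  rot[11] = t3$incandescen
  rot[12] = 3$incandescent
  rot[13] = $incandescent3
Sorted (with $ < everything):
  sorted[0] = $incandescent3
  sorted[1] = 3$incandescent
  sorted[2] = andescent3$inc
  sorted[3] = candescent3$in
  sorted[4] = cent3$incandes
  sorted[5] = descent3$incan
  sorted[6] = ent3$incandesc
  sorted[7] = escent3$incand
  sorted[8] = incandescent3$
  sorted[9] = ncandescent3$i
  sorted[10] = ndescent3$inca
  sorted[11] = nt3$incandesce
  sorted[12] = scent3$incande
  sorted[13] = t3$incandescen
sorted[3] = candescent3$in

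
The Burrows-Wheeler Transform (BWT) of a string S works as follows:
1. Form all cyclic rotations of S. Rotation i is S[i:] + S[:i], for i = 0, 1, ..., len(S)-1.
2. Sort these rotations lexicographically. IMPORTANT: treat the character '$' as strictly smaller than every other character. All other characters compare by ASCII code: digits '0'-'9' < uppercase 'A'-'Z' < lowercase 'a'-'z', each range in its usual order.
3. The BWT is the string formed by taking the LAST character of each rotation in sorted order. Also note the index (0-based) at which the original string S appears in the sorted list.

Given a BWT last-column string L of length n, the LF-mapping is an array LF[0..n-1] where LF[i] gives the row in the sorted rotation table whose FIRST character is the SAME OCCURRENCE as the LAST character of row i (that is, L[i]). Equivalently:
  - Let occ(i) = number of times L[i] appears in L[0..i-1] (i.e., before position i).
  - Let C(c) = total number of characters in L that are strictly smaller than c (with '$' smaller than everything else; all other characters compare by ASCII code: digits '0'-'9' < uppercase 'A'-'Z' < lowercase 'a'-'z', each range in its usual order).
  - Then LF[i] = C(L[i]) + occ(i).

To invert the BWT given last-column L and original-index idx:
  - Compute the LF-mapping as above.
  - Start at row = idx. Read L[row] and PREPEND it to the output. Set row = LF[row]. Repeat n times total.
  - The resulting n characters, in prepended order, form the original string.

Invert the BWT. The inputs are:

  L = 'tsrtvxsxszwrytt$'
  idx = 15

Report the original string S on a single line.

LF mapping: 6 3 1 7 10 12 4 13 5 15 11 2 14 8 9 0
Walk LF starting at row 15, prepending L[row]:
  step 1: row=15, L[15]='$', prepend. Next row=LF[15]=0
  step 2: row=0, L[0]='t', prepend. Next row=LF[0]=6
  step 3: row=6, L[6]='s', prepend. Next row=LF[6]=4
  step 4: row=4, L[4]='v', prepend. Next row=LF[4]=10
  step 5: row=10, L[10]='w', prepend. Next row=LF[10]=11
  step 6: row=11, L[11]='r', prepend. Next row=LF[11]=2
  step 7: row=2, L[2]='r', prepend. Next row=LF[2]=1
  step 8: row=1, L[1]='s', prepend. Next row=LF[1]=3
  step 9: row=3, L[3]='t', prepend. Next row=LF[3]=7
  step 10: row=7, L[7]='x', prepend. Next row=LF[7]=13
  step 11: row=13, L[13]='t', prepend. Next row=LF[13]=8
  step 12: row=8, L[8]='s', prepend. Next row=LF[8]=5
  step 13: row=5, L[5]='x', prepend. Next row=LF[5]=12
  step 14: row=12, L[12]='y', prepend. Next row=LF[12]=14
  step 15: row=14, L[14]='t', prepend. Next row=LF[14]=9
  step 16: row=9, L[9]='z', prepend. Next row=LF[9]=15
Reversed output: ztyxstxtsrrwvst$

Answer: ztyxstxtsrrwvst$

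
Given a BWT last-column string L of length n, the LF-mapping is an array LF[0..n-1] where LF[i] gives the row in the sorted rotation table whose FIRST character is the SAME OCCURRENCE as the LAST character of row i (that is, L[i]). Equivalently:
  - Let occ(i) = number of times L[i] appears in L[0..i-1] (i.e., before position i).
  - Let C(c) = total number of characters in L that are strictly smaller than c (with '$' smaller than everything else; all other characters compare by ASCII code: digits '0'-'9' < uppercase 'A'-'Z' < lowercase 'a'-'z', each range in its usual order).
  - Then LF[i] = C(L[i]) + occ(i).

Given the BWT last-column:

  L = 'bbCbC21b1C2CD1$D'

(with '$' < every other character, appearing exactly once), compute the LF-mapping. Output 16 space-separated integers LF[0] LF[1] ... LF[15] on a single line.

Answer: 12 13 6 14 7 4 1 15 2 8 5 9 10 3 0 11

Derivation:
Char counts: '$':1, '1':3, '2':2, 'C':4, 'D':2, 'b':4
C (first-col start): C('$')=0, C('1')=1, C('2')=4, C('C')=6, C('D')=10, C('b')=12
L[0]='b': occ=0, LF[0]=C('b')+0=12+0=12
L[1]='b': occ=1, LF[1]=C('b')+1=12+1=13
L[2]='C': occ=0, LF[2]=C('C')+0=6+0=6
L[3]='b': occ=2, LF[3]=C('b')+2=12+2=14
L[4]='C': occ=1, LF[4]=C('C')+1=6+1=7
L[5]='2': occ=0, LF[5]=C('2')+0=4+0=4
L[6]='1': occ=0, LF[6]=C('1')+0=1+0=1
L[7]='b': occ=3, LF[7]=C('b')+3=12+3=15
L[8]='1': occ=1, LF[8]=C('1')+1=1+1=2
L[9]='C': occ=2, LF[9]=C('C')+2=6+2=8
L[10]='2': occ=1, LF[10]=C('2')+1=4+1=5
L[11]='C': occ=3, LF[11]=C('C')+3=6+3=9
L[12]='D': occ=0, LF[12]=C('D')+0=10+0=10
L[13]='1': occ=2, LF[13]=C('1')+2=1+2=3
L[14]='$': occ=0, LF[14]=C('$')+0=0+0=0
L[15]='D': occ=1, LF[15]=C('D')+1=10+1=11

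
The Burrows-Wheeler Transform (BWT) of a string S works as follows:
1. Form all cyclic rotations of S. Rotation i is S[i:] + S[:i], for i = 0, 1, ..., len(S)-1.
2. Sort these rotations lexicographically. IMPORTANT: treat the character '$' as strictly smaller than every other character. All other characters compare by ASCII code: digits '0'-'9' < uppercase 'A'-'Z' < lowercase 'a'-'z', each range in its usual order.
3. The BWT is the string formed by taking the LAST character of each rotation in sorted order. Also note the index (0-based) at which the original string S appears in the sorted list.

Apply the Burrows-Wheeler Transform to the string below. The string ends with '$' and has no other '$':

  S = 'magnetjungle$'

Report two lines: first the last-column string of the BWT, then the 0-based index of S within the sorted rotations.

Answer: emlnnatg$guej
8

Derivation:
All 13 rotations (rotation i = S[i:]+S[:i]):
  rot[0] = magnetjungle$
  rot[1] = agnetjungle$m
  rot[2] = gnetjungle$ma
  rot[3] = netjungle$mag
  rot[4] = etjungle$magn
  rot[5] = tjungle$magne
  rot[6] = jungle$magnet
  rot[7] = ungle$magnetj
  rot[8] = ngle$magnetju
  rot[9] = gle$magnetjun
  rot[10] = le$magnetjung
  rot[11] = e$magnetjungl
  rot[12] = $magnetjungle
Sorted (with $ < everything):
  sorted[0] = $magnetjungle  (last char: 'e')
  sorted[1] = agnetjungle$m  (last char: 'm')
  sorted[2] = e$magnetjungl  (last char: 'l')
  sorted[3] = etjungle$magn  (last char: 'n')
  sorted[4] = gle$magnetjun  (last char: 'n')
  sorted[5] = gnetjungle$ma  (last char: 'a')
  sorted[6] = jungle$magnet  (last char: 't')
  sorted[7] = le$magnetjung  (last char: 'g')
  sorted[8] = magnetjungle$  (last char: '$')
  sorted[9] = netjungle$mag  (last char: 'g')
  sorted[10] = ngle$magnetju  (last char: 'u')
  sorted[11] = tjungle$magne  (last char: 'e')
  sorted[12] = ungle$magnetj  (last char: 'j')
Last column: emlnnatg$guej
Original string S is at sorted index 8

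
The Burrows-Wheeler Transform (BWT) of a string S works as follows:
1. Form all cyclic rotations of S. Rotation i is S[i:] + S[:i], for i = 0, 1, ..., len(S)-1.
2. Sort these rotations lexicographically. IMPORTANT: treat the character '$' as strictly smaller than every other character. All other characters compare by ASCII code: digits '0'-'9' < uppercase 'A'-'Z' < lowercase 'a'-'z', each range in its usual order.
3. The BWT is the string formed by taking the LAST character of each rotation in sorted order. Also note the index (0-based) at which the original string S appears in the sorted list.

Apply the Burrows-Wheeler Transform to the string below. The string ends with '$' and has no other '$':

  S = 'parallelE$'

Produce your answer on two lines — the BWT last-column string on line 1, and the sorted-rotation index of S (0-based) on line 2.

Answer: Elrplela$a
8

Derivation:
All 10 rotations (rotation i = S[i:]+S[:i]):
  rot[0] = parallelE$
  rot[1] = arallelE$p
  rot[2] = rallelE$pa
  rot[3] = allelE$par
  rot[4] = llelE$para
  rot[5] = lelE$paral
  rot[6] = elE$parall
  rot[7] = lE$paralle
  rot[8] = E$parallel
  rot[9] = $parallelE
Sorted (with $ < everything):
  sorted[0] = $parallelE  (last char: 'E')
  sorted[1] = E$parallel  (last char: 'l')
  sorted[2] = allelE$par  (last char: 'r')
  sorted[3] = arallelE$p  (last char: 'p')
  sorted[4] = elE$parall  (last char: 'l')
  sorted[5] = lE$paralle  (last char: 'e')
  sorted[6] = lelE$paral  (last char: 'l')
  sorted[7] = llelE$para  (last char: 'a')
  sorted[8] = parallelE$  (last char: '$')
  sorted[9] = rallelE$pa  (last char: 'a')
Last column: Elrplela$a
Original string S is at sorted index 8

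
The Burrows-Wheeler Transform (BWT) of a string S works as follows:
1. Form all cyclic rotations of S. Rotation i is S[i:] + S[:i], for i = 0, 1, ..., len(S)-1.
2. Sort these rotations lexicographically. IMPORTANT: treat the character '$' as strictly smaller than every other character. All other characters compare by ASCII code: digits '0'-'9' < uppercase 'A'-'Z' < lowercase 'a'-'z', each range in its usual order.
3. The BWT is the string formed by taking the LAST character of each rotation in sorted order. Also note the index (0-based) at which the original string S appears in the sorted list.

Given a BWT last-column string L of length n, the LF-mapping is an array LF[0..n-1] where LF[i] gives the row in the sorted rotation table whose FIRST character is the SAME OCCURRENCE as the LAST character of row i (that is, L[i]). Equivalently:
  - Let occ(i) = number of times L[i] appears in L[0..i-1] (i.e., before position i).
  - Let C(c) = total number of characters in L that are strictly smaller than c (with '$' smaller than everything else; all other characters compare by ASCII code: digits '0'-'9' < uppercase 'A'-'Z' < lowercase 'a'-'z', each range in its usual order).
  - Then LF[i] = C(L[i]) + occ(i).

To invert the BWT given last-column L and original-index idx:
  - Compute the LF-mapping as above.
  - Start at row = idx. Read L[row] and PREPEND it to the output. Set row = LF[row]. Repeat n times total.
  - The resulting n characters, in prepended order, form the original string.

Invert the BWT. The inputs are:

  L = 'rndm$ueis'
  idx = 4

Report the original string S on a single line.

LF mapping: 6 5 1 4 0 8 2 3 7
Walk LF starting at row 4, prepending L[row]:
  step 1: row=4, L[4]='$', prepend. Next row=LF[4]=0
  step 2: row=0, L[0]='r', prepend. Next row=LF[0]=6
  step 3: row=6, L[6]='e', prepend. Next row=LF[6]=2
  step 4: row=2, L[2]='d', prepend. Next row=LF[2]=1
  step 5: row=1, L[1]='n', prepend. Next row=LF[1]=5
  step 6: row=5, L[5]='u', prepend. Next row=LF[5]=8
  step 7: row=8, L[8]='s', prepend. Next row=LF[8]=7
  step 8: row=7, L[7]='i', prepend. Next row=LF[7]=3
  step 9: row=3, L[3]='m', prepend. Next row=LF[3]=4
Reversed output: misunder$

Answer: misunder$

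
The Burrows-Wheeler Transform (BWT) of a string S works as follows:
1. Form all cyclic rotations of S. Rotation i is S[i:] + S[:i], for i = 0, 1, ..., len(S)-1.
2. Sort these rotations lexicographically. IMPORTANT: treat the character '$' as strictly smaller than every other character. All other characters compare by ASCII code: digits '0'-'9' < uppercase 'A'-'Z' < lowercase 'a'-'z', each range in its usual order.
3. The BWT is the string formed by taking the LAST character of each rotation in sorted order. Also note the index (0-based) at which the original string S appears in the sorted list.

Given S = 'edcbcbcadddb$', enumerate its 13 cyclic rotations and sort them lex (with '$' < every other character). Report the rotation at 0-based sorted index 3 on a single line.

All 13 rotations (rotation i = S[i:]+S[:i]):
  rot[0] = edcbcbcadddb$
  rot[1] = dcbcbcadddb$e
  rot[2] = cbcbcadddb$ed
  rot[3] = bcbcadddb$edc
  rot[4] = cbcadddb$edcb
  rot[5] = bcadddb$edcbc
  rot[6] = cadddb$edcbcb
  rot[7] = adddb$edcbcbc
  rot[8] = dddb$edcbcbca
  rot[9] = ddb$edcbcbcad
  rot[10] = db$edcbcbcadd
  rot[11] = b$edcbcbcaddd
  rot[12] = $edcbcbcadddb
Sorted (with $ < everything):
  sorted[0] = $edcbcbcadddb
  sorted[1] = adddb$edcbcbc
  sorted[2] = b$edcbcbcaddd
  sorted[3] = bcadddb$edcbc
  sorted[4] = bcbcadddb$edc
  sorted[5] = cadddb$edcbcb
  sorted[6] = cbcadddb$edcb
  sorted[7] = cbcbcadddb$ed
  sorted[8] = db$edcbcbcadd
  sorted[9] = dcbcbcadddb$e
  sorted[10] = ddb$edcbcbcad
  sorted[11] = dddb$edcbcbca
  sorted[12] = edcbcbcadddb$
sorted[3] = bcadddb$edcbc

Answer: bcadddb$edcbc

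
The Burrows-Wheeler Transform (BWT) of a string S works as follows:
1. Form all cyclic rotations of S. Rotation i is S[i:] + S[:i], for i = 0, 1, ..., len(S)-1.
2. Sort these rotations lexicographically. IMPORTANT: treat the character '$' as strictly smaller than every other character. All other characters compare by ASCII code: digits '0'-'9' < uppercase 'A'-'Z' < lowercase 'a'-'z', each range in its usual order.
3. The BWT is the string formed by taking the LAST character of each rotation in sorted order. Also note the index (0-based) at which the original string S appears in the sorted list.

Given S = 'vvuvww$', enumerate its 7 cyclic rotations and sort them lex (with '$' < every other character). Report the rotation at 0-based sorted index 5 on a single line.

Answer: w$vvuvw

Derivation:
All 7 rotations (rotation i = S[i:]+S[:i]):
  rot[0] = vvuvww$
  rot[1] = vuvww$v
  rot[2] = uvww$vv
  rot[3] = vww$vvu
  rot[4] = ww$vvuv
  rot[5] = w$vvuvw
  rot[6] = $vvuvww
Sorted (with $ < everything):
  sorted[0] = $vvuvww
  sorted[1] = uvww$vv
  sorted[2] = vuvww$v
  sorted[3] = vvuvww$
  sorted[4] = vww$vvu
  sorted[5] = w$vvuvw
  sorted[6] = ww$vvuv
sorted[5] = w$vvuvw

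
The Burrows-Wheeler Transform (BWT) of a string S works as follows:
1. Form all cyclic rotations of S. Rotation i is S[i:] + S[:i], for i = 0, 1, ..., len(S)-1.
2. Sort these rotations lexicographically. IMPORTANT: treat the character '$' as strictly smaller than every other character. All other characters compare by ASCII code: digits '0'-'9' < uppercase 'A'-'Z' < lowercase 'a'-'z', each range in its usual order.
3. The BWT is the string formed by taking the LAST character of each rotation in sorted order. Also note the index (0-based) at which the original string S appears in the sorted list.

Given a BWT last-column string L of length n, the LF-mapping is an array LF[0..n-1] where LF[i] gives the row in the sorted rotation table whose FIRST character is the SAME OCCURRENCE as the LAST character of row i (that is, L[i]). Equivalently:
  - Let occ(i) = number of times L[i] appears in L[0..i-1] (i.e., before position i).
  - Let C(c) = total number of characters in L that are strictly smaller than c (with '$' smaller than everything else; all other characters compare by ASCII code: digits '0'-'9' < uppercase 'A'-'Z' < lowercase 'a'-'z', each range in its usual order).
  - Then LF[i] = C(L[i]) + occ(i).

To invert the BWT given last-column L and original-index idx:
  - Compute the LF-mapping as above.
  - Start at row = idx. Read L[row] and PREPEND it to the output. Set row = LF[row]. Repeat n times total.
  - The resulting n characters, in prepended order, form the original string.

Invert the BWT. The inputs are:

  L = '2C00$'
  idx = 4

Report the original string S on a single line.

Answer: C002$

Derivation:
LF mapping: 3 4 1 2 0
Walk LF starting at row 4, prepending L[row]:
  step 1: row=4, L[4]='$', prepend. Next row=LF[4]=0
  step 2: row=0, L[0]='2', prepend. Next row=LF[0]=3
  step 3: row=3, L[3]='0', prepend. Next row=LF[3]=2
  step 4: row=2, L[2]='0', prepend. Next row=LF[2]=1
  step 5: row=1, L[1]='C', prepend. Next row=LF[1]=4
Reversed output: C002$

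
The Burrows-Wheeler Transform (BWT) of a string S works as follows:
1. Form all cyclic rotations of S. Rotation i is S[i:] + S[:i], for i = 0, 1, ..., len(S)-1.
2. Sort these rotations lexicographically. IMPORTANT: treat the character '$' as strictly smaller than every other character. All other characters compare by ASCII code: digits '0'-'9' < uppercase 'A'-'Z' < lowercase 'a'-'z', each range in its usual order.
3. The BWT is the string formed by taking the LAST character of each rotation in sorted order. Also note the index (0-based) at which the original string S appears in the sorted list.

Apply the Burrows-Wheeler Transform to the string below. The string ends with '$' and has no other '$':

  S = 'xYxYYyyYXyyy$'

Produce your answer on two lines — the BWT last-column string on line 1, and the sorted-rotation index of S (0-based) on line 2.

All 13 rotations (rotation i = S[i:]+S[:i]):
  rot[0] = xYxYYyyYXyyy$
  rot[1] = YxYYyyYXyyy$x
  rot[2] = xYYyyYXyyy$xY
  rot[3] = YYyyYXyyy$xYx
  rot[4] = YyyYXyyy$xYxY
  rot[5] = yyYXyyy$xYxYY
  rot[6] = yYXyyy$xYxYYy
  rot[7] = YXyyy$xYxYYyy
  rot[8] = Xyyy$xYxYYyyY
  rot[9] = yyy$xYxYYyyYX
  rot[10] = yy$xYxYYyyYXy
  rot[11] = y$xYxYYyyYXyy
  rot[12] = $xYxYYyyYXyyy
Sorted (with $ < everything):
  sorted[0] = $xYxYYyyYXyyy  (last char: 'y')
  sorted[1] = Xyyy$xYxYYyyY  (last char: 'Y')
  sorted[2] = YXyyy$xYxYYyy  (last char: 'y')
  sorted[3] = YYyyYXyyy$xYx  (last char: 'x')
  sorted[4] = YxYYyyYXyyy$x  (last char: 'x')
  sorted[5] = YyyYXyyy$xYxY  (last char: 'Y')
  sorted[6] = xYYyyYXyyy$xY  (last char: 'Y')
  sorted[7] = xYxYYyyYXyyy$  (last char: '$')
  sorted[8] = y$xYxYYyyYXyy  (last char: 'y')
  sorted[9] = yYXyyy$xYxYYy  (last char: 'y')
  sorted[10] = yy$xYxYYyyYXy  (last char: 'y')
  sorted[11] = yyYXyyy$xYxYY  (last char: 'Y')
  sorted[12] = yyy$xYxYYyyYX  (last char: 'X')
Last column: yYyxxYY$yyyYX
Original string S is at sorted index 7

Answer: yYyxxYY$yyyYX
7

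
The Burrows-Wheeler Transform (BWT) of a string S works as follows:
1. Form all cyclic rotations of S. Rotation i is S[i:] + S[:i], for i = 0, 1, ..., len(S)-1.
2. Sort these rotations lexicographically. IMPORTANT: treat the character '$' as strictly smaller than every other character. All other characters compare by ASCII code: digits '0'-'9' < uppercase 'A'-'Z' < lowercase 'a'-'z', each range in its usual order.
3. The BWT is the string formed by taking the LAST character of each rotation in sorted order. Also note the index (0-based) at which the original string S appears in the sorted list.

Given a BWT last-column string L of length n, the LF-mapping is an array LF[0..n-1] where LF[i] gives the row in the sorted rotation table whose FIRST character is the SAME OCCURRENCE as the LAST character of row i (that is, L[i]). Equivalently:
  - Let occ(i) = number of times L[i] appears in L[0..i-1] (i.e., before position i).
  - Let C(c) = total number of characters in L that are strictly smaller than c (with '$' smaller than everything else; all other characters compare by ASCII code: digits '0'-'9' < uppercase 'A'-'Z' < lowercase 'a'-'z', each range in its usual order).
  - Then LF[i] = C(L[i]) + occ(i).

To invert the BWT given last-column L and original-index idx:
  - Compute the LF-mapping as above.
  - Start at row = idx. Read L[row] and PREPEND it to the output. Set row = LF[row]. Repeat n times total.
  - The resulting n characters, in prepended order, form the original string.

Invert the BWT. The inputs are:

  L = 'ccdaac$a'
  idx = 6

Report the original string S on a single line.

LF mapping: 4 5 7 1 2 6 0 3
Walk LF starting at row 6, prepending L[row]:
  step 1: row=6, L[6]='$', prepend. Next row=LF[6]=0
  step 2: row=0, L[0]='c', prepend. Next row=LF[0]=4
  step 3: row=4, L[4]='a', prepend. Next row=LF[4]=2
  step 4: row=2, L[2]='d', prepend. Next row=LF[2]=7
  step 5: row=7, L[7]='a', prepend. Next row=LF[7]=3
  step 6: row=3, L[3]='a', prepend. Next row=LF[3]=1
  step 7: row=1, L[1]='c', prepend. Next row=LF[1]=5
  step 8: row=5, L[5]='c', prepend. Next row=LF[5]=6
Reversed output: ccaadac$

Answer: ccaadac$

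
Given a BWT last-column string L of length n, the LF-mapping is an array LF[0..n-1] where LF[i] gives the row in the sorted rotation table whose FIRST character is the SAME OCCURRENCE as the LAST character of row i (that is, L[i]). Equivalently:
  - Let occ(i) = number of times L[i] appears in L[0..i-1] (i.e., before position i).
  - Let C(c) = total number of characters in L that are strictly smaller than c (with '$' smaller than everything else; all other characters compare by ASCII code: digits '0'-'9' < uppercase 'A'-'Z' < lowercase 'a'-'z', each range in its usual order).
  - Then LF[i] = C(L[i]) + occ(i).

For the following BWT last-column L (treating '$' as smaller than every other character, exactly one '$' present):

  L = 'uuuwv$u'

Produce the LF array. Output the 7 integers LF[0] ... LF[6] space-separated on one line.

Answer: 1 2 3 6 5 0 4

Derivation:
Char counts: '$':1, 'u':4, 'v':1, 'w':1
C (first-col start): C('$')=0, C('u')=1, C('v')=5, C('w')=6
L[0]='u': occ=0, LF[0]=C('u')+0=1+0=1
L[1]='u': occ=1, LF[1]=C('u')+1=1+1=2
L[2]='u': occ=2, LF[2]=C('u')+2=1+2=3
L[3]='w': occ=0, LF[3]=C('w')+0=6+0=6
L[4]='v': occ=0, LF[4]=C('v')+0=5+0=5
L[5]='$': occ=0, LF[5]=C('$')+0=0+0=0
L[6]='u': occ=3, LF[6]=C('u')+3=1+3=4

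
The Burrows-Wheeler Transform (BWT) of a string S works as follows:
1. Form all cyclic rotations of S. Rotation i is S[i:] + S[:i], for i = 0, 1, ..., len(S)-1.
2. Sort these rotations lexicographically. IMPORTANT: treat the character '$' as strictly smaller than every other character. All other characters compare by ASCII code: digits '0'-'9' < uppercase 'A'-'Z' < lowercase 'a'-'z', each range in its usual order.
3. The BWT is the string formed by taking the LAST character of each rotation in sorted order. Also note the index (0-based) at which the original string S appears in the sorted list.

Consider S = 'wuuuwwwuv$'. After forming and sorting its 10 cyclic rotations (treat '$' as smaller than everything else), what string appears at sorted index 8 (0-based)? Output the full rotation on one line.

All 10 rotations (rotation i = S[i:]+S[:i]):
  rot[0] = wuuuwwwuv$
  rot[1] = uuuwwwuv$w
  rot[2] = uuwwwuv$wu
  rot[3] = uwwwuv$wuu
  rot[4] = wwwuv$wuuu
  rot[5] = wwuv$wuuuw
  rot[6] = wuv$wuuuww
  rot[7] = uv$wuuuwww
  rot[8] = v$wuuuwwwu
  rot[9] = $wuuuwwwuv
Sorted (with $ < everything):
  sorted[0] = $wuuuwwwuv
  sorted[1] = uuuwwwuv$w
  sorted[2] = uuwwwuv$wu
  sorted[3] = uv$wuuuwww
  sorted[4] = uwwwuv$wuu
  sorted[5] = v$wuuuwwwu
  sorted[6] = wuuuwwwuv$
  sorted[7] = wuv$wuuuww
  sorted[8] = wwuv$wuuuw
  sorted[9] = wwwuv$wuuu
sorted[8] = wwuv$wuuuw

Answer: wwuv$wuuuw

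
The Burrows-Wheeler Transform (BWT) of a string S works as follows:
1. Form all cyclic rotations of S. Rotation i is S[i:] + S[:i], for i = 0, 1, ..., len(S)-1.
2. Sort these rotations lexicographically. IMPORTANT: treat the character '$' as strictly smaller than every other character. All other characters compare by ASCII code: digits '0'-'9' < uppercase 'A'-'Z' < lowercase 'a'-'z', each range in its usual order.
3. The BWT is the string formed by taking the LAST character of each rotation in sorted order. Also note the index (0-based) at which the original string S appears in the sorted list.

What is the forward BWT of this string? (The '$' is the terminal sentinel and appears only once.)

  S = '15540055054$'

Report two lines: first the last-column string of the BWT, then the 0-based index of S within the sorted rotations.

All 12 rotations (rotation i = S[i:]+S[:i]):
  rot[0] = 15540055054$
  rot[1] = 5540055054$1
  rot[2] = 540055054$15
  rot[3] = 40055054$155
  rot[4] = 0055054$1554
  rot[5] = 055054$15540
  rot[6] = 55054$155400
  rot[7] = 5054$1554005
  rot[8] = 054$15540055
  rot[9] = 54$155400550
  rot[10] = 4$1554005505
  rot[11] = $15540055054
Sorted (with $ < everything):
  sorted[0] = $15540055054  (last char: '4')
  sorted[1] = 0055054$1554  (last char: '4')
  sorted[2] = 054$15540055  (last char: '5')
  sorted[3] = 055054$15540  (last char: '0')
  sorted[4] = 15540055054$  (last char: '$')
  sorted[5] = 4$1554005505  (last char: '5')
  sorted[6] = 40055054$155  (last char: '5')
  sorted[7] = 5054$1554005  (last char: '5')
  sorted[8] = 54$155400550  (last char: '0')
  sorted[9] = 540055054$15  (last char: '5')
  sorted[10] = 55054$155400  (last char: '0')
  sorted[11] = 5540055054$1  (last char: '1')
Last column: 4450$5550501
Original string S is at sorted index 4

Answer: 4450$5550501
4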